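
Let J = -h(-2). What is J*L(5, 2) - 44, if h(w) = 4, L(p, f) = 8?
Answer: -76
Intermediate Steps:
J = -4 (J = -1*4 = -4)
J*L(5, 2) - 44 = -4*8 - 44 = -32 - 44 = -76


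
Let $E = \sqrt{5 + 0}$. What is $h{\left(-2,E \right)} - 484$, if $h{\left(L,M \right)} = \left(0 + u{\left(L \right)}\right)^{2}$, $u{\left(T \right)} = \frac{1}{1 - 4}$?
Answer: $- \frac{4355}{9} \approx -483.89$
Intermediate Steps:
$E = \sqrt{5} \approx 2.2361$
$u{\left(T \right)} = - \frac{1}{3}$ ($u{\left(T \right)} = \frac{1}{-3} = - \frac{1}{3}$)
$h{\left(L,M \right)} = \frac{1}{9}$ ($h{\left(L,M \right)} = \left(0 - \frac{1}{3}\right)^{2} = \left(- \frac{1}{3}\right)^{2} = \frac{1}{9}$)
$h{\left(-2,E \right)} - 484 = \frac{1}{9} - 484 = - \frac{4355}{9}$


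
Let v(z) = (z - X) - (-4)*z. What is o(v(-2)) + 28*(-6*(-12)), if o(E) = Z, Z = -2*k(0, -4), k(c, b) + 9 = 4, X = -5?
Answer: 2026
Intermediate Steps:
k(c, b) = -5 (k(c, b) = -9 + 4 = -5)
v(z) = 5 + 5*z (v(z) = (z - 1*(-5)) - (-4)*z = (z + 5) + 4*z = (5 + z) + 4*z = 5 + 5*z)
Z = 10 (Z = -2*(-5) = 10)
o(E) = 10
o(v(-2)) + 28*(-6*(-12)) = 10 + 28*(-6*(-12)) = 10 + 28*72 = 10 + 2016 = 2026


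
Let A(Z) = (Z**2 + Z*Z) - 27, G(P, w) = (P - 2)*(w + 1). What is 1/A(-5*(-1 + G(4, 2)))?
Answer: 1/1223 ≈ 0.00081766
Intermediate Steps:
G(P, w) = (1 + w)*(-2 + P) (G(P, w) = (-2 + P)*(1 + w) = (1 + w)*(-2 + P))
A(Z) = -27 + 2*Z**2 (A(Z) = (Z**2 + Z**2) - 27 = 2*Z**2 - 27 = -27 + 2*Z**2)
1/A(-5*(-1 + G(4, 2))) = 1/(-27 + 2*(-5*(-1 + (-2 + 4 - 2*2 + 4*2)))**2) = 1/(-27 + 2*(-5*(-1 + (-2 + 4 - 4 + 8)))**2) = 1/(-27 + 2*(-5*(-1 + 6))**2) = 1/(-27 + 2*(-5*5)**2) = 1/(-27 + 2*(-25)**2) = 1/(-27 + 2*625) = 1/(-27 + 1250) = 1/1223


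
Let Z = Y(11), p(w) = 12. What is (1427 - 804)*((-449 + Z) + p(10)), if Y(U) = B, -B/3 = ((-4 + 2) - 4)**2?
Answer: -339535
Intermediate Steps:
B = -108 (B = -3*((-4 + 2) - 4)**2 = -3*(-2 - 4)**2 = -3*(-6)**2 = -3*36 = -108)
Y(U) = -108
Z = -108
(1427 - 804)*((-449 + Z) + p(10)) = (1427 - 804)*((-449 - 108) + 12) = 623*(-557 + 12) = 623*(-545) = -339535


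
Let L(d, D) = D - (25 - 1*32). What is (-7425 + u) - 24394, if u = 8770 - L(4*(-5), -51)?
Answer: -23005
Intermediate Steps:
L(d, D) = 7 + D (L(d, D) = D - (25 - 32) = D - 1*(-7) = D + 7 = 7 + D)
u = 8814 (u = 8770 - (7 - 51) = 8770 - 1*(-44) = 8770 + 44 = 8814)
(-7425 + u) - 24394 = (-7425 + 8814) - 24394 = 1389 - 24394 = -23005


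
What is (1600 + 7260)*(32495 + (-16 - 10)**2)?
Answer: 293895060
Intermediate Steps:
(1600 + 7260)*(32495 + (-16 - 10)**2) = 8860*(32495 + (-26)**2) = 8860*(32495 + 676) = 8860*33171 = 293895060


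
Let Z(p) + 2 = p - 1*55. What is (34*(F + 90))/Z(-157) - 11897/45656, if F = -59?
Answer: -25333691/4885192 ≈ -5.1858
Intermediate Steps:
Z(p) = -57 + p (Z(p) = -2 + (p - 1*55) = -2 + (p - 55) = -2 + (-55 + p) = -57 + p)
(34*(F + 90))/Z(-157) - 11897/45656 = (34*(-59 + 90))/(-57 - 157) - 11897/45656 = (34*31)/(-214) - 11897*1/45656 = 1054*(-1/214) - 11897/45656 = -527/107 - 11897/45656 = -25333691/4885192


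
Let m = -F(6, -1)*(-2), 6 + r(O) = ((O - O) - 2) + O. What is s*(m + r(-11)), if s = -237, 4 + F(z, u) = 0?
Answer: 6399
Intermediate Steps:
F(z, u) = -4 (F(z, u) = -4 + 0 = -4)
r(O) = -8 + O (r(O) = -6 + (((O - O) - 2) + O) = -6 + ((0 - 2) + O) = -6 + (-2 + O) = -8 + O)
m = -8 (m = -1*(-4)*(-2) = 4*(-2) = -8)
s*(m + r(-11)) = -237*(-8 + (-8 - 11)) = -237*(-8 - 19) = -237*(-27) = 6399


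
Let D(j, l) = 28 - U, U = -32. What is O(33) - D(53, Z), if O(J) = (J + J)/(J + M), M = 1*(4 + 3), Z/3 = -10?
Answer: -1167/20 ≈ -58.350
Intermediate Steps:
Z = -30 (Z = 3*(-10) = -30)
M = 7 (M = 1*7 = 7)
D(j, l) = 60 (D(j, l) = 28 - 1*(-32) = 28 + 32 = 60)
O(J) = 2*J/(7 + J) (O(J) = (J + J)/(J + 7) = (2*J)/(7 + J) = 2*J/(7 + J))
O(33) - D(53, Z) = 2*33/(7 + 33) - 1*60 = 2*33/40 - 60 = 2*33*(1/40) - 60 = 33/20 - 60 = -1167/20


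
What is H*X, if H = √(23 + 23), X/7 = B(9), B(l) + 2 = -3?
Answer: -35*√46 ≈ -237.38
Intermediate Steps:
B(l) = -5 (B(l) = -2 - 3 = -5)
X = -35 (X = 7*(-5) = -35)
H = √46 ≈ 6.7823
H*X = √46*(-35) = -35*√46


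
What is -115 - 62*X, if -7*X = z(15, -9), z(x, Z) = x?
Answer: 125/7 ≈ 17.857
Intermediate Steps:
X = -15/7 (X = -⅐*15 = -15/7 ≈ -2.1429)
-115 - 62*X = -115 - 62*(-15/7) = -115 + 930/7 = 125/7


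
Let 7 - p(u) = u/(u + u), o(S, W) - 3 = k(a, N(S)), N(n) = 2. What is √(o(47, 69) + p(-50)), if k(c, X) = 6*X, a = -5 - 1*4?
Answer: √86/2 ≈ 4.6368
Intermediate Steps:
a = -9 (a = -5 - 4 = -9)
o(S, W) = 15 (o(S, W) = 3 + 6*2 = 3 + 12 = 15)
p(u) = 13/2 (p(u) = 7 - u/(u + u) = 7 - u/(2*u) = 7 - u*1/(2*u) = 7 - 1*½ = 7 - ½ = 13/2)
√(o(47, 69) + p(-50)) = √(15 + 13/2) = √(43/2) = √86/2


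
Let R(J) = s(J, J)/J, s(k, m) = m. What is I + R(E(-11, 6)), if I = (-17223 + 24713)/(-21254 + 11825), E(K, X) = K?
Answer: 277/1347 ≈ 0.20564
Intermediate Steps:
I = -1070/1347 (I = 7490/(-9429) = 7490*(-1/9429) = -1070/1347 ≈ -0.79436)
R(J) = 1 (R(J) = J/J = 1)
I + R(E(-11, 6)) = -1070/1347 + 1 = 277/1347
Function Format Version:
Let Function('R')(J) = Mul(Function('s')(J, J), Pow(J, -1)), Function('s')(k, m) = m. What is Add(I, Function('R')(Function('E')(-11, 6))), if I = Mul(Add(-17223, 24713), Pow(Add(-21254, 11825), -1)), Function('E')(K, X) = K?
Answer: Rational(277, 1347) ≈ 0.20564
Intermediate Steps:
I = Rational(-1070, 1347) (I = Mul(7490, Pow(-9429, -1)) = Mul(7490, Rational(-1, 9429)) = Rational(-1070, 1347) ≈ -0.79436)
Function('R')(J) = 1 (Function('R')(J) = Mul(J, Pow(J, -1)) = 1)
Add(I, Function('R')(Function('E')(-11, 6))) = Add(Rational(-1070, 1347), 1) = Rational(277, 1347)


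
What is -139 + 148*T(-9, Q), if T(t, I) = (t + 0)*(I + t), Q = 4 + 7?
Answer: -2803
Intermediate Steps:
Q = 11
T(t, I) = t*(I + t)
-139 + 148*T(-9, Q) = -139 + 148*(-9*(11 - 9)) = -139 + 148*(-9*2) = -139 + 148*(-18) = -139 - 2664 = -2803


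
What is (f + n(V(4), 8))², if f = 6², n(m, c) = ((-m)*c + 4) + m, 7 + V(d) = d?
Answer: 3721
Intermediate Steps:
V(d) = -7 + d
n(m, c) = 4 + m - c*m (n(m, c) = (-c*m + 4) + m = (4 - c*m) + m = 4 + m - c*m)
f = 36
(f + n(V(4), 8))² = (36 + (4 + (-7 + 4) - 1*8*(-7 + 4)))² = (36 + (4 - 3 - 1*8*(-3)))² = (36 + (4 - 3 + 24))² = (36 + 25)² = 61² = 3721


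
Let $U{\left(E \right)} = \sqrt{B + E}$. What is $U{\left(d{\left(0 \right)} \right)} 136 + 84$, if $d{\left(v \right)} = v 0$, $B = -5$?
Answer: $84 + 136 i \sqrt{5} \approx 84.0 + 304.11 i$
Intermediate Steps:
$d{\left(v \right)} = 0$
$U{\left(E \right)} = \sqrt{-5 + E}$
$U{\left(d{\left(0 \right)} \right)} 136 + 84 = \sqrt{-5 + 0} \cdot 136 + 84 = \sqrt{-5} \cdot 136 + 84 = i \sqrt{5} \cdot 136 + 84 = 136 i \sqrt{5} + 84 = 84 + 136 i \sqrt{5}$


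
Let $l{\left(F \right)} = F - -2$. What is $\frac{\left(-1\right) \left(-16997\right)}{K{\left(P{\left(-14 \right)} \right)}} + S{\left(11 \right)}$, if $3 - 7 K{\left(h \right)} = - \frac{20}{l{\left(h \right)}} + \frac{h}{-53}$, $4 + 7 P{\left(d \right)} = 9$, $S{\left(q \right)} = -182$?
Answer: $\frac{825363847}{73182} \approx 11278.0$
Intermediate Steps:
$l{\left(F \right)} = 2 + F$ ($l{\left(F \right)} = F + 2 = 2 + F$)
$P{\left(d \right)} = \frac{5}{7}$ ($P{\left(d \right)} = - \frac{4}{7} + \frac{1}{7} \cdot 9 = - \frac{4}{7} + \frac{9}{7} = \frac{5}{7}$)
$K{\left(h \right)} = \frac{3}{7} + \frac{h}{371} + \frac{20}{7 \left(2 + h\right)}$ ($K{\left(h \right)} = \frac{3}{7} - \frac{- \frac{20}{2 + h} + \frac{h}{-53}}{7} = \frac{3}{7} - \frac{- \frac{20}{2 + h} + h \left(- \frac{1}{53}\right)}{7} = \frac{3}{7} - \frac{- \frac{20}{2 + h} - \frac{h}{53}}{7} = \frac{3}{7} + \left(\frac{h}{371} + \frac{20}{7 \left(2 + h\right)}\right) = \frac{3}{7} + \frac{h}{371} + \frac{20}{7 \left(2 + h\right)}$)
$\frac{\left(-1\right) \left(-16997\right)}{K{\left(P{\left(-14 \right)} \right)}} + S{\left(11 \right)} = \frac{\left(-1\right) \left(-16997\right)}{\frac{1}{371} \frac{1}{2 + \frac{5}{7}} \left(1060 + \left(2 + \frac{5}{7}\right) \left(159 + \frac{5}{7}\right)\right)} - 182 = \frac{16997}{\frac{1}{371} \frac{1}{\frac{19}{7}} \left(1060 + \frac{19}{7} \cdot \frac{1118}{7}\right)} - 182 = \frac{16997}{\frac{1}{371} \cdot \frac{7}{19} \left(1060 + \frac{21242}{49}\right)} - 182 = \frac{16997}{\frac{1}{371} \cdot \frac{7}{19} \cdot \frac{73182}{49}} - 182 = \frac{16997}{\frac{73182}{49343}} - 182 = 16997 \cdot \frac{49343}{73182} - 182 = \frac{838682971}{73182} - 182 = \frac{825363847}{73182}$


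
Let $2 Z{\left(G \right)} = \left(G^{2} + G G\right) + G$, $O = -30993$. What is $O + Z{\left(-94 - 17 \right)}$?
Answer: $- \frac{37455}{2} \approx -18728.0$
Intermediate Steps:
$Z{\left(G \right)} = G^{2} + \frac{G}{2}$ ($Z{\left(G \right)} = \frac{\left(G^{2} + G G\right) + G}{2} = \frac{\left(G^{2} + G^{2}\right) + G}{2} = \frac{2 G^{2} + G}{2} = \frac{G + 2 G^{2}}{2} = G^{2} + \frac{G}{2}$)
$O + Z{\left(-94 - 17 \right)} = -30993 + \left(-94 - 17\right) \left(\frac{1}{2} - 111\right) = -30993 - 111 \left(\frac{1}{2} - 111\right) = -30993 - - \frac{24531}{2} = -30993 + \frac{24531}{2} = - \frac{37455}{2}$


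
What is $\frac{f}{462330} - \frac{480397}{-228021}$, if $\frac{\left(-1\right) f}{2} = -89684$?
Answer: $\frac{43833602623}{17570158155} \approx 2.4948$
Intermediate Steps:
$f = 179368$ ($f = \left(-2\right) \left(-89684\right) = 179368$)
$\frac{f}{462330} - \frac{480397}{-228021} = \frac{179368}{462330} - \frac{480397}{-228021} = 179368 \cdot \frac{1}{462330} - - \frac{480397}{228021} = \frac{89684}{231165} + \frac{480397}{228021} = \frac{43833602623}{17570158155}$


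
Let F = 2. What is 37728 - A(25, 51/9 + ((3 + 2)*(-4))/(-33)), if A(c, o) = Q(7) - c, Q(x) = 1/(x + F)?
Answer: 339776/9 ≈ 37753.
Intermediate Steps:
Q(x) = 1/(2 + x) (Q(x) = 1/(x + 2) = 1/(2 + x))
A(c, o) = ⅑ - c (A(c, o) = 1/(2 + 7) - c = 1/9 - c = ⅑ - c)
37728 - A(25, 51/9 + ((3 + 2)*(-4))/(-33)) = 37728 - (⅑ - 1*25) = 37728 - (⅑ - 25) = 37728 - 1*(-224/9) = 37728 + 224/9 = 339776/9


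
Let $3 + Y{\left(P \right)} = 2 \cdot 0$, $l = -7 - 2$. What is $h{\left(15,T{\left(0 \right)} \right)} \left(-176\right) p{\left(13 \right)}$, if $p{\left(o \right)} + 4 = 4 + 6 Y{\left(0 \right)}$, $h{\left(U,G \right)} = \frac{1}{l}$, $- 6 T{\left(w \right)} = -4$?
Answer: $-352$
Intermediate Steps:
$T{\left(w \right)} = \frac{2}{3}$ ($T{\left(w \right)} = \left(- \frac{1}{6}\right) \left(-4\right) = \frac{2}{3}$)
$l = -9$
$Y{\left(P \right)} = -3$ ($Y{\left(P \right)} = -3 + 2 \cdot 0 = -3 + 0 = -3$)
$h{\left(U,G \right)} = - \frac{1}{9}$ ($h{\left(U,G \right)} = \frac{1}{-9} = - \frac{1}{9}$)
$p{\left(o \right)} = -18$ ($p{\left(o \right)} = -4 + \left(4 + 6 \left(-3\right)\right) = -4 + \left(4 - 18\right) = -4 - 14 = -18$)
$h{\left(15,T{\left(0 \right)} \right)} \left(-176\right) p{\left(13 \right)} = \left(- \frac{1}{9}\right) \left(-176\right) \left(-18\right) = \frac{176}{9} \left(-18\right) = -352$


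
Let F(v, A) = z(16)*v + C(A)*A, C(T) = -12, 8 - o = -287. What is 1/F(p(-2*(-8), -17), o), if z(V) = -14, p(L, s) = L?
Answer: -1/3764 ≈ -0.00026567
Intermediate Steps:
o = 295 (o = 8 - 1*(-287) = 8 + 287 = 295)
F(v, A) = -14*v - 12*A
1/F(p(-2*(-8), -17), o) = 1/(-(-28)*(-8) - 12*295) = 1/(-14*16 - 3540) = 1/(-224 - 3540) = 1/(-3764) = -1/3764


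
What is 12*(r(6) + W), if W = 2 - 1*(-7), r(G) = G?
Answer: 180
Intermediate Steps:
W = 9 (W = 2 + 7 = 9)
12*(r(6) + W) = 12*(6 + 9) = 12*15 = 180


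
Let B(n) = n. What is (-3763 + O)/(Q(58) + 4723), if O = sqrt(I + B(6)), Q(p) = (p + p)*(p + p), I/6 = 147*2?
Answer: -71/343 + sqrt(1770)/18179 ≈ -0.20468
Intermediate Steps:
I = 1764 (I = 6*(147*2) = 6*294 = 1764)
Q(p) = 4*p**2 (Q(p) = (2*p)*(2*p) = 4*p**2)
O = sqrt(1770) (O = sqrt(1764 + 6) = sqrt(1770) ≈ 42.071)
(-3763 + O)/(Q(58) + 4723) = (-3763 + sqrt(1770))/(4*58**2 + 4723) = (-3763 + sqrt(1770))/(4*3364 + 4723) = (-3763 + sqrt(1770))/(13456 + 4723) = (-3763 + sqrt(1770))/18179 = (-3763 + sqrt(1770))*(1/18179) = -71/343 + sqrt(1770)/18179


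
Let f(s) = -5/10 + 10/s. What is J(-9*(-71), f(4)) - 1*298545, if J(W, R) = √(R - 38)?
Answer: -298545 + 6*I ≈ -2.9855e+5 + 6.0*I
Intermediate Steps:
f(s) = -½ + 10/s (f(s) = -5*⅒ + 10/s = -½ + 10/s)
J(W, R) = √(-38 + R)
J(-9*(-71), f(4)) - 1*298545 = √(-38 + (½)*(20 - 1*4)/4) - 1*298545 = √(-38 + (½)*(¼)*(20 - 4)) - 298545 = √(-38 + (½)*(¼)*16) - 298545 = √(-38 + 2) - 298545 = √(-36) - 298545 = 6*I - 298545 = -298545 + 6*I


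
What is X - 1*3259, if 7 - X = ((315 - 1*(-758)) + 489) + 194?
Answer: -5008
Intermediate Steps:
X = -1749 (X = 7 - (((315 - 1*(-758)) + 489) + 194) = 7 - (((315 + 758) + 489) + 194) = 7 - ((1073 + 489) + 194) = 7 - (1562 + 194) = 7 - 1*1756 = 7 - 1756 = -1749)
X - 1*3259 = -1749 - 1*3259 = -1749 - 3259 = -5008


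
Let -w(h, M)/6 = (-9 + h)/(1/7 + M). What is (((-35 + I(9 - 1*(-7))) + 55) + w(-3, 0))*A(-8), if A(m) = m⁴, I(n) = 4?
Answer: 2162688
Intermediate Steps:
w(h, M) = -6*(-9 + h)/(⅐ + M) (w(h, M) = -6*(-9 + h)/(1/7 + M) = -6*(-9 + h)/(⅐ + M))
(((-35 + I(9 - 1*(-7))) + 55) + w(-3, 0))*A(-8) = (((-35 + 4) + 55) + 42*(9 - 1*(-3))/(1 + 7*0))*(-8)⁴ = ((-31 + 55) + 42*(9 + 3)/(1 + 0))*4096 = (24 + 42*12/1)*4096 = (24 + 42*1*12)*4096 = (24 + 504)*4096 = 528*4096 = 2162688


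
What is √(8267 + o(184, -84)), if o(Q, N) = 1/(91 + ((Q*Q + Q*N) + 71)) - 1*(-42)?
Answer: 3*√318094228262/18562 ≈ 91.154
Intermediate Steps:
o(Q, N) = 42 + 1/(162 + Q² + N*Q) (o(Q, N) = 1/(91 + ((Q² + N*Q) + 71)) + 42 = 1/(91 + (71 + Q² + N*Q)) + 42 = 1/(162 + Q² + N*Q) + 42 = 42 + 1/(162 + Q² + N*Q))
√(8267 + o(184, -84)) = √(8267 + (6805 + 42*184² + 42*(-84)*184)/(162 + 184² - 84*184)) = √(8267 + (6805 + 42*33856 - 649152)/(162 + 33856 - 15456)) = √(8267 + (6805 + 1421952 - 649152)/18562) = √(8267 + (1/18562)*779605) = √(8267 + 779605/18562) = √(154231659/18562) = 3*√318094228262/18562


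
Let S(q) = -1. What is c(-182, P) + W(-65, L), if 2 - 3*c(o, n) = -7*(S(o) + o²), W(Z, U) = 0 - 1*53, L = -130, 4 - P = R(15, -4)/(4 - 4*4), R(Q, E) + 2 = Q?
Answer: 231704/3 ≈ 77235.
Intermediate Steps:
R(Q, E) = -2 + Q
P = 61/12 (P = 4 - (-2 + 15)/(4 - 4*4) = 4 - 13/(4 - 16) = 4 - 13/(-12) = 4 - 13*(-1)/12 = 4 - 1*(-13/12) = 4 + 13/12 = 61/12 ≈ 5.0833)
W(Z, U) = -53 (W(Z, U) = 0 - 53 = -53)
c(o, n) = -5/3 + 7*o²/3 (c(o, n) = ⅔ - (-7)*(-1 + o²)/3 = ⅔ - (7 - 7*o²)/3 = ⅔ + (-7/3 + 7*o²/3) = -5/3 + 7*o²/3)
c(-182, P) + W(-65, L) = (-5/3 + (7/3)*(-182)²) - 53 = (-5/3 + (7/3)*33124) - 53 = (-5/3 + 231868/3) - 53 = 231863/3 - 53 = 231704/3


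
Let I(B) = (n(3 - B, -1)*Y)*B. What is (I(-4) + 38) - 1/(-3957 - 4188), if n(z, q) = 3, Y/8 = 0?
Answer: 309511/8145 ≈ 38.000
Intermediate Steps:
Y = 0 (Y = 8*0 = 0)
I(B) = 0 (I(B) = (3*0)*B = 0*B = 0)
(I(-4) + 38) - 1/(-3957 - 4188) = (0 + 38) - 1/(-3957 - 4188) = 38 - 1/(-8145) = 38 - 1*(-1/8145) = 38 + 1/8145 = 309511/8145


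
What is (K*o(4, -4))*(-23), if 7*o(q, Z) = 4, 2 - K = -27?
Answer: -2668/7 ≈ -381.14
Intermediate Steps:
K = 29 (K = 2 - 1*(-27) = 2 + 27 = 29)
o(q, Z) = 4/7 (o(q, Z) = (⅐)*4 = 4/7)
(K*o(4, -4))*(-23) = (29*(4/7))*(-23) = (116/7)*(-23) = -2668/7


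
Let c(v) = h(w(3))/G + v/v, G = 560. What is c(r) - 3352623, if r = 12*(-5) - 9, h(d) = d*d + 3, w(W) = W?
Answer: -469367077/140 ≈ -3.3526e+6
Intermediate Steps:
h(d) = 3 + d**2 (h(d) = d**2 + 3 = 3 + d**2)
r = -69 (r = -60 - 9 = -69)
c(v) = 143/140 (c(v) = (3 + 3**2)/560 + v/v = (3 + 9)*(1/560) + 1 = 12*(1/560) + 1 = 3/140 + 1 = 143/140)
c(r) - 3352623 = 143/140 - 3352623 = -469367077/140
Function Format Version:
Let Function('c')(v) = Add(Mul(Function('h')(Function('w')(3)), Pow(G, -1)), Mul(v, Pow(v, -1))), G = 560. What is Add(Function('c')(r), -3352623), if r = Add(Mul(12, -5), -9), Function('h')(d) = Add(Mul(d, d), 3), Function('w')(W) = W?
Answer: Rational(-469367077, 140) ≈ -3.3526e+6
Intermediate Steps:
Function('h')(d) = Add(3, Pow(d, 2)) (Function('h')(d) = Add(Pow(d, 2), 3) = Add(3, Pow(d, 2)))
r = -69 (r = Add(-60, -9) = -69)
Function('c')(v) = Rational(143, 140) (Function('c')(v) = Add(Mul(Add(3, Pow(3, 2)), Pow(560, -1)), Mul(v, Pow(v, -1))) = Add(Mul(Add(3, 9), Rational(1, 560)), 1) = Add(Mul(12, Rational(1, 560)), 1) = Add(Rational(3, 140), 1) = Rational(143, 140))
Add(Function('c')(r), -3352623) = Add(Rational(143, 140), -3352623) = Rational(-469367077, 140)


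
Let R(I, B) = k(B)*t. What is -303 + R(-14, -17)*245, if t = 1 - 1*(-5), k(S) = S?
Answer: -25293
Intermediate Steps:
t = 6 (t = 1 + 5 = 6)
R(I, B) = 6*B (R(I, B) = B*6 = 6*B)
-303 + R(-14, -17)*245 = -303 + (6*(-17))*245 = -303 - 102*245 = -303 - 24990 = -25293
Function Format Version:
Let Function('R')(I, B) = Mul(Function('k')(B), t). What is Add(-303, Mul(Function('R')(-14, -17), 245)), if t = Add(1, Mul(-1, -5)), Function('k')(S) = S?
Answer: -25293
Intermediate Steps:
t = 6 (t = Add(1, 5) = 6)
Function('R')(I, B) = Mul(6, B) (Function('R')(I, B) = Mul(B, 6) = Mul(6, B))
Add(-303, Mul(Function('R')(-14, -17), 245)) = Add(-303, Mul(Mul(6, -17), 245)) = Add(-303, Mul(-102, 245)) = Add(-303, -24990) = -25293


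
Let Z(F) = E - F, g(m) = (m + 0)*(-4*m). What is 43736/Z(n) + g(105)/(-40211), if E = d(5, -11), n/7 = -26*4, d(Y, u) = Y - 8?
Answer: 1790640796/29152975 ≈ 61.422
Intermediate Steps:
d(Y, u) = -8 + Y
n = -728 (n = 7*(-26*4) = 7*(-104) = -728)
E = -3 (E = -8 + 5 = -3)
g(m) = -4*m² (g(m) = m*(-4*m) = -4*m²)
Z(F) = -3 - F
43736/Z(n) + g(105)/(-40211) = 43736/(-3 - 1*(-728)) - 4*105²/(-40211) = 43736/(-3 + 728) - 4*11025*(-1/40211) = 43736/725 - 44100*(-1/40211) = 43736*(1/725) + 44100/40211 = 43736/725 + 44100/40211 = 1790640796/29152975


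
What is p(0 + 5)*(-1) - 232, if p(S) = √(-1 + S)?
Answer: -234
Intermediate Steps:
p(0 + 5)*(-1) - 232 = √(-1 + (0 + 5))*(-1) - 232 = √(-1 + 5)*(-1) - 232 = √4*(-1) - 232 = 2*(-1) - 232 = -2 - 232 = -234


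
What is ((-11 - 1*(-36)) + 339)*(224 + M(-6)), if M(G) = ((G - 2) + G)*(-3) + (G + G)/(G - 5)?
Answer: 1069432/11 ≈ 97221.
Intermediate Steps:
M(G) = 6 - 6*G + 2*G/(-5 + G) (M(G) = ((-2 + G) + G)*(-3) + (2*G)/(-5 + G) = (-2 + 2*G)*(-3) + 2*G/(-5 + G) = (6 - 6*G) + 2*G/(-5 + G) = 6 - 6*G + 2*G/(-5 + G))
((-11 - 1*(-36)) + 339)*(224 + M(-6)) = ((-11 - 1*(-36)) + 339)*(224 + 2*(-15 - 3*(-6)**2 + 19*(-6))/(-5 - 6)) = ((-11 + 36) + 339)*(224 + 2*(-15 - 3*36 - 114)/(-11)) = (25 + 339)*(224 + 2*(-1/11)*(-15 - 108 - 114)) = 364*(224 + 2*(-1/11)*(-237)) = 364*(224 + 474/11) = 364*(2938/11) = 1069432/11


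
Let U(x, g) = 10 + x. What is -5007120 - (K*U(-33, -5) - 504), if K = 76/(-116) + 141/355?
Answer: -51543172808/10295 ≈ -5.0066e+6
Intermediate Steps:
K = -2656/10295 (K = 76*(-1/116) + 141*(1/355) = -19/29 + 141/355 = -2656/10295 ≈ -0.25799)
-5007120 - (K*U(-33, -5) - 504) = -5007120 - (-2656*(10 - 33)/10295 - 504) = -5007120 - (-2656/10295*(-23) - 504) = -5007120 - (61088/10295 - 504) = -5007120 - 1*(-5127592/10295) = -5007120 + 5127592/10295 = -51543172808/10295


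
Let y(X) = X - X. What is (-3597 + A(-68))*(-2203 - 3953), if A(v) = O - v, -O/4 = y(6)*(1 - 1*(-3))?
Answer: 21724524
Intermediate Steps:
y(X) = 0
O = 0 (O = -0*(1 - 1*(-3)) = -0*(1 + 3) = -0*4 = -4*0 = 0)
A(v) = -v (A(v) = 0 - v = -v)
(-3597 + A(-68))*(-2203 - 3953) = (-3597 - 1*(-68))*(-2203 - 3953) = (-3597 + 68)*(-6156) = -3529*(-6156) = 21724524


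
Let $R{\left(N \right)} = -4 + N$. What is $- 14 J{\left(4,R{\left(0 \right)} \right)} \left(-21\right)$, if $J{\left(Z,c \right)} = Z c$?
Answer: $-4704$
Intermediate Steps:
$- 14 J{\left(4,R{\left(0 \right)} \right)} \left(-21\right) = - 14 \cdot 4 \left(-4 + 0\right) \left(-21\right) = - 14 \cdot 4 \left(-4\right) \left(-21\right) = \left(-14\right) \left(-16\right) \left(-21\right) = 224 \left(-21\right) = -4704$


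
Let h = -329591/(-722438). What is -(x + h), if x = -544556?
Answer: 393407617937/722438 ≈ 5.4456e+5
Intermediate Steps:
h = 329591/722438 (h = -329591*(-1/722438) = 329591/722438 ≈ 0.45622)
-(x + h) = -(-544556 + 329591/722438) = -1*(-393407617937/722438) = 393407617937/722438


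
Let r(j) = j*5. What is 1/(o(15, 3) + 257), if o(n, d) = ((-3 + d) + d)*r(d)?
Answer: 1/302 ≈ 0.0033113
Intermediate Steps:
r(j) = 5*j
o(n, d) = 5*d*(-3 + 2*d) (o(n, d) = ((-3 + d) + d)*(5*d) = (-3 + 2*d)*(5*d) = 5*d*(-3 + 2*d))
1/(o(15, 3) + 257) = 1/(5*3*(-3 + 2*3) + 257) = 1/(5*3*(-3 + 6) + 257) = 1/(5*3*3 + 257) = 1/(45 + 257) = 1/302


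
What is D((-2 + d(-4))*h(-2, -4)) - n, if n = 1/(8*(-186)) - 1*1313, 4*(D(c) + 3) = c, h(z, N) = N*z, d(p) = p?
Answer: 1931425/1488 ≈ 1298.0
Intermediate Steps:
D(c) = -3 + c/4
n = -1953745/1488 (n = 1/(-1488) - 1313 = -1/1488 - 1313 = -1953745/1488 ≈ -1313.0)
D((-2 + d(-4))*h(-2, -4)) - n = (-3 + ((-2 - 4)*(-4*(-2)))/4) - 1*(-1953745/1488) = (-3 + (-6*8)/4) + 1953745/1488 = (-3 + (¼)*(-48)) + 1953745/1488 = (-3 - 12) + 1953745/1488 = -15 + 1953745/1488 = 1931425/1488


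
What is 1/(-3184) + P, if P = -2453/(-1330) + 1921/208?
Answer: 152487089/13762840 ≈ 11.080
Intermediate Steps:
P = 1532577/138320 (P = -2453*(-1/1330) + 1921*(1/208) = 2453/1330 + 1921/208 = 1532577/138320 ≈ 11.080)
1/(-3184) + P = 1/(-3184) + 1532577/138320 = -1/3184 + 1532577/138320 = 152487089/13762840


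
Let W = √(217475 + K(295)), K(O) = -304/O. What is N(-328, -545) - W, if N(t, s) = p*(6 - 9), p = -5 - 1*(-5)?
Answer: -17*√65486755/295 ≈ -466.34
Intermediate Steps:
p = 0 (p = -5 + 5 = 0)
N(t, s) = 0 (N(t, s) = 0*(6 - 9) = 0*(-3) = 0)
W = 17*√65486755/295 (W = √(217475 - 304/295) = √(64154821/295) = 17*√65486755/295 ≈ 466.34)
N(-328, -545) - W = 0 - 17*√65486755/295 = -17*√65486755/295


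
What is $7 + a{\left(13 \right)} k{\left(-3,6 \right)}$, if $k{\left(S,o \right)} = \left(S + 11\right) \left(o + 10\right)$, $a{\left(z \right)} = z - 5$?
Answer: $1031$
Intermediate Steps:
$a{\left(z \right)} = -5 + z$
$k{\left(S,o \right)} = \left(10 + o\right) \left(11 + S\right)$ ($k{\left(S,o \right)} = \left(11 + S\right) \left(10 + o\right) = \left(10 + o\right) \left(11 + S\right)$)
$7 + a{\left(13 \right)} k{\left(-3,6 \right)} = 7 + \left(-5 + 13\right) \left(110 + 10 \left(-3\right) + 11 \cdot 6 - 18\right) = 7 + 8 \left(110 - 30 + 66 - 18\right) = 7 + 8 \cdot 128 = 7 + 1024 = 1031$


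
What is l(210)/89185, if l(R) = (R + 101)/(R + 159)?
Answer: 311/32909265 ≈ 9.4502e-6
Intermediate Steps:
l(R) = (101 + R)/(159 + R)
l(210)/89185 = ((101 + 210)/(159 + 210))/89185 = (311/369)*(1/89185) = 311/32909265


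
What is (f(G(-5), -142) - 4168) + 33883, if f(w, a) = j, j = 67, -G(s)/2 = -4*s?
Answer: 29782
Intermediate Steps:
G(s) = 8*s (G(s) = -(-8)*s = 8*s)
f(w, a) = 67
(f(G(-5), -142) - 4168) + 33883 = (67 - 4168) + 33883 = -4101 + 33883 = 29782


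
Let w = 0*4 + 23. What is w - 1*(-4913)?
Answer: 4936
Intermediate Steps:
w = 23 (w = 0 + 23 = 23)
w - 1*(-4913) = 23 - 1*(-4913) = 23 + 4913 = 4936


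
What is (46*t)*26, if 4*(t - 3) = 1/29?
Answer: 104351/29 ≈ 3598.3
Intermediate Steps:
t = 349/116 (t = 3 + (¼)/29 = 3 + (¼)*(1/29) = 3 + 1/116 = 349/116 ≈ 3.0086)
(46*t)*26 = (46*(349/116))*26 = (8027/58)*26 = 104351/29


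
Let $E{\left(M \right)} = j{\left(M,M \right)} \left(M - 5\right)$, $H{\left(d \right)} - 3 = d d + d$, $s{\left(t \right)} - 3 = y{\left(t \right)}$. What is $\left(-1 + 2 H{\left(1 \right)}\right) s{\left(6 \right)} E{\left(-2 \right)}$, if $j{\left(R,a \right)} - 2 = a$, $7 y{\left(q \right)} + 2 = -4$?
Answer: $0$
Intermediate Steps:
$y{\left(q \right)} = - \frac{6}{7}$ ($y{\left(q \right)} = - \frac{2}{7} + \frac{1}{7} \left(-4\right) = - \frac{2}{7} - \frac{4}{7} = - \frac{6}{7}$)
$s{\left(t \right)} = \frac{15}{7}$ ($s{\left(t \right)} = 3 - \frac{6}{7} = \frac{15}{7}$)
$H{\left(d \right)} = 3 + d + d^{2}$ ($H{\left(d \right)} = 3 + \left(d d + d\right) = 3 + \left(d^{2} + d\right) = 3 + \left(d + d^{2}\right) = 3 + d + d^{2}$)
$j{\left(R,a \right)} = 2 + a$
$E{\left(M \right)} = \left(-5 + M\right) \left(2 + M\right)$ ($E{\left(M \right)} = \left(2 + M\right) \left(M - 5\right) = \left(2 + M\right) \left(-5 + M\right) = \left(-5 + M\right) \left(2 + M\right)$)
$\left(-1 + 2 H{\left(1 \right)}\right) s{\left(6 \right)} E{\left(-2 \right)} = \left(-1 + 2 \left(3 + 1 + 1^{2}\right)\right) \frac{15}{7} \left(-5 - 2\right) \left(2 - 2\right) = \left(-1 + 2 \left(3 + 1 + 1\right)\right) \frac{15}{7} \left(\left(-7\right) 0\right) = \left(-1 + 2 \cdot 5\right) \frac{15}{7} \cdot 0 = \left(-1 + 10\right) \frac{15}{7} \cdot 0 = 9 \cdot \frac{15}{7} \cdot 0 = \frac{135}{7} \cdot 0 = 0$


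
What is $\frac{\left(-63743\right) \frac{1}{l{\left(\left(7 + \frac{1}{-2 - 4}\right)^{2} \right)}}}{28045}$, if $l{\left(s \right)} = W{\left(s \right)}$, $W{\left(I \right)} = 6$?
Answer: $- \frac{63743}{168270} \approx -0.37881$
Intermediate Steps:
$l{\left(s \right)} = 6$
$\frac{\left(-63743\right) \frac{1}{l{\left(\left(7 + \frac{1}{-2 - 4}\right)^{2} \right)}}}{28045} = \frac{\left(-63743\right) \frac{1}{6}}{28045} = \left(-63743\right) \frac{1}{6} \cdot \frac{1}{28045} = \left(- \frac{63743}{6}\right) \frac{1}{28045} = - \frac{63743}{168270}$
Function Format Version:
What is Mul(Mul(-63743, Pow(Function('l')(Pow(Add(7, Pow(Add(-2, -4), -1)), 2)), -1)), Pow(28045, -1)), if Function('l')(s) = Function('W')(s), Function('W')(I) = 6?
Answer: Rational(-63743, 168270) ≈ -0.37881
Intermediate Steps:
Function('l')(s) = 6
Mul(Mul(-63743, Pow(Function('l')(Pow(Add(7, Pow(Add(-2, -4), -1)), 2)), -1)), Pow(28045, -1)) = Mul(Mul(-63743, Pow(6, -1)), Pow(28045, -1)) = Mul(Mul(-63743, Rational(1, 6)), Rational(1, 28045)) = Mul(Rational(-63743, 6), Rational(1, 28045)) = Rational(-63743, 168270)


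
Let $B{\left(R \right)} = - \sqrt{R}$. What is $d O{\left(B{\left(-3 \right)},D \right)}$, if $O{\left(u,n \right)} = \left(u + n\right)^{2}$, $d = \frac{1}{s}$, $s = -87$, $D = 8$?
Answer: $- \frac{61}{87} + \frac{16 i \sqrt{3}}{87} \approx -0.70115 + 0.31854 i$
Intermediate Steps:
$d = - \frac{1}{87}$ ($d = \frac{1}{-87} = - \frac{1}{87} \approx -0.011494$)
$O{\left(u,n \right)} = \left(n + u\right)^{2}$
$d O{\left(B{\left(-3 \right)},D \right)} = - \frac{\left(8 - \sqrt{-3}\right)^{2}}{87} = - \frac{\left(8 - i \sqrt{3}\right)^{2}}{87}$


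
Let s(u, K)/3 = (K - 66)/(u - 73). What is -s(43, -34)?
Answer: -10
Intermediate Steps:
s(u, K) = 3*(-66 + K)/(-73 + u) (s(u, K) = 3*((K - 66)/(u - 73)) = 3*((-66 + K)/(-73 + u)) = 3*(-66 + K)/(-73 + u))
-s(43, -34) = -3*(-66 - 34)/(-73 + 43) = -3*(-100)/(-30) = -3*(-1)*(-100)/30 = -1*10 = -10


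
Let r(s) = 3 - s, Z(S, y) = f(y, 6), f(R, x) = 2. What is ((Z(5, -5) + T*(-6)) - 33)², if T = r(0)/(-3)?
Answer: 625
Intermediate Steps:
Z(S, y) = 2
T = -1 (T = (3 - 1*0)/(-3) = (3 + 0)*(-⅓) = 3*(-⅓) = -1)
((Z(5, -5) + T*(-6)) - 33)² = ((2 - 1*(-6)) - 33)² = ((2 + 6) - 33)² = (8 - 33)² = (-25)² = 625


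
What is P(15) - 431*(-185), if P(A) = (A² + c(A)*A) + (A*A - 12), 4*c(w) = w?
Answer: 320917/4 ≈ 80229.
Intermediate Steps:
c(w) = w/4
P(A) = -12 + 9*A²/4 (P(A) = (A² + (A/4)*A) + (A*A - 12) = (A² + A²/4) + (A² - 12) = 5*A²/4 + (-12 + A²) = -12 + 9*A²/4)
P(15) - 431*(-185) = (-12 + (9/4)*15²) - 431*(-185) = (-12 + (9/4)*225) + 79735 = (-12 + 2025/4) + 79735 = 1977/4 + 79735 = 320917/4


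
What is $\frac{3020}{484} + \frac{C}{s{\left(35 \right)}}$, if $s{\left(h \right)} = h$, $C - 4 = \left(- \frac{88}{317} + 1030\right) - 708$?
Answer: $\frac{20870459}{1342495} \approx 15.546$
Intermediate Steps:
$C = \frac{103254}{317}$ ($C = 4 - \left(-322 + \frac{88}{317}\right) = 4 + \left(\left(\left(-88\right) \frac{1}{317} + 1030\right) - 708\right) = 4 + \left(\left(- \frac{88}{317} + 1030\right) - 708\right) = 4 + \left(\frac{326422}{317} - 708\right) = 4 + \frac{101986}{317} = \frac{103254}{317} \approx 325.72$)
$\frac{3020}{484} + \frac{C}{s{\left(35 \right)}} = \frac{3020}{484} + \frac{103254}{317 \cdot 35} = 3020 \cdot \frac{1}{484} + \frac{103254}{317} \cdot \frac{1}{35} = \frac{755}{121} + \frac{103254}{11095} = \frac{20870459}{1342495}$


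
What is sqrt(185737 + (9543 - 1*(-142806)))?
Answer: sqrt(338086) ≈ 581.45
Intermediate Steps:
sqrt(185737 + (9543 - 1*(-142806))) = sqrt(185737 + (9543 + 142806)) = sqrt(185737 + 152349) = sqrt(338086)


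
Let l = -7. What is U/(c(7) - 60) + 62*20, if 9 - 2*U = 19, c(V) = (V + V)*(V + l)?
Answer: 14881/12 ≈ 1240.1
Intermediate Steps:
c(V) = 2*V*(-7 + V) (c(V) = (V + V)*(V - 7) = (2*V)*(-7 + V) = 2*V*(-7 + V))
U = -5 (U = 9/2 - ½*19 = 9/2 - 19/2 = -5)
U/(c(7) - 60) + 62*20 = -5/(2*7*(-7 + 7) - 60) + 62*20 = -5/(2*7*0 - 60) + 1240 = -5/(0 - 60) + 1240 = -5/(-60) + 1240 = -5*(-1/60) + 1240 = 1/12 + 1240 = 14881/12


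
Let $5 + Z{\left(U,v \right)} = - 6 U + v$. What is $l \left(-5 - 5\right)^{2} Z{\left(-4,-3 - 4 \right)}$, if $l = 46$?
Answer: $55200$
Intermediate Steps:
$Z{\left(U,v \right)} = -5 + v - 6 U$ ($Z{\left(U,v \right)} = -5 - \left(- v + 6 U\right) = -5 + v - 6 U$)
$l \left(-5 - 5\right)^{2} Z{\left(-4,-3 - 4 \right)} = 46 \left(-5 - 5\right)^{2} \left(-5 - 7 - -24\right) = 46 \left(-10\right)^{2} \left(-5 - 7 + 24\right) = 46 \cdot 100 \cdot 12 = 4600 \cdot 12 = 55200$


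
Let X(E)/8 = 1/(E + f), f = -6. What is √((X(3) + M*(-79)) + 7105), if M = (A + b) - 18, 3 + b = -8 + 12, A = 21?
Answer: √61077/3 ≈ 82.379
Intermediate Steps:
b = 1 (b = -3 + (-8 + 12) = -3 + 4 = 1)
X(E) = 8/(-6 + E) (X(E) = 8/(E - 6) = 8/(-6 + E))
M = 4 (M = (21 + 1) - 18 = 22 - 18 = 4)
√((X(3) + M*(-79)) + 7105) = √((8/(-6 + 3) + 4*(-79)) + 7105) = √((8/(-3) - 316) + 7105) = √((8*(-⅓) - 316) + 7105) = √((-8/3 - 316) + 7105) = √(-956/3 + 7105) = √(20359/3) = √61077/3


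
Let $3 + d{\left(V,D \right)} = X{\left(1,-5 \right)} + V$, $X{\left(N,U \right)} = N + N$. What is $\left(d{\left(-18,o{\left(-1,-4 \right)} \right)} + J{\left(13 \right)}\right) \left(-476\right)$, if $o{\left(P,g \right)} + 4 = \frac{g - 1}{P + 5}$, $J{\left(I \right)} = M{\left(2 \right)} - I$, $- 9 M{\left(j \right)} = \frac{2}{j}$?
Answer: $\frac{137564}{9} \approx 15285.0$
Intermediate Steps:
$X{\left(N,U \right)} = 2 N$
$M{\left(j \right)} = - \frac{2}{9 j}$ ($M{\left(j \right)} = - \frac{2 \frac{1}{j}}{9} = - \frac{2}{9 j}$)
$J{\left(I \right)} = - \frac{1}{9} - I$ ($J{\left(I \right)} = - \frac{2}{9 \cdot 2} - I = \left(- \frac{2}{9}\right) \frac{1}{2} - I = - \frac{1}{9} - I$)
$o{\left(P,g \right)} = -4 + \frac{-1 + g}{5 + P}$ ($o{\left(P,g \right)} = -4 + \frac{g - 1}{P + 5} = -4 + \frac{-1 + g}{5 + P}$)
$d{\left(V,D \right)} = -1 + V$ ($d{\left(V,D \right)} = -3 + \left(2 \cdot 1 + V\right) = -3 + \left(2 + V\right) = -1 + V$)
$\left(d{\left(-18,o{\left(-1,-4 \right)} \right)} + J{\left(13 \right)}\right) \left(-476\right) = \left(\left(-1 - 18\right) - \frac{118}{9}\right) \left(-476\right) = \left(-19 - \frac{118}{9}\right) \left(-476\right) = \left(- \frac{289}{9}\right) \left(-476\right) = \frac{137564}{9}$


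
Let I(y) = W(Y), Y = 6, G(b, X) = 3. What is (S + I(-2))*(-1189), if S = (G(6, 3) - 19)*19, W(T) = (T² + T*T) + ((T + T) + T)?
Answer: 254446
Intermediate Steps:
W(T) = 2*T² + 3*T (W(T) = (T² + T²) + (2*T + T) = 2*T² + 3*T)
I(y) = 90 (I(y) = 6*(3 + 2*6) = 6*(3 + 12) = 6*15 = 90)
S = -304 (S = (3 - 19)*19 = -16*19 = -304)
(S + I(-2))*(-1189) = (-304 + 90)*(-1189) = -214*(-1189) = 254446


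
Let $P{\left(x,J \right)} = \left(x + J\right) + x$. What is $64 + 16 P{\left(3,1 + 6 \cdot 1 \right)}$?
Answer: $272$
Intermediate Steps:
$P{\left(x,J \right)} = J + 2 x$ ($P{\left(x,J \right)} = \left(J + x\right) + x = J + 2 x$)
$64 + 16 P{\left(3,1 + 6 \cdot 1 \right)} = 64 + 16 \left(\left(1 + 6 \cdot 1\right) + 2 \cdot 3\right) = 64 + 16 \left(\left(1 + 6\right) + 6\right) = 64 + 16 \left(7 + 6\right) = 64 + 16 \cdot 13 = 64 + 208 = 272$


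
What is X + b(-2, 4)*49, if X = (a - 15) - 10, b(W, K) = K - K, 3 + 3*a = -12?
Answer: -30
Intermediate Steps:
a = -5 (a = -1 + (⅓)*(-12) = -1 - 4 = -5)
b(W, K) = 0
X = -30 (X = (-5 - 15) - 10 = -20 - 10 = -30)
X + b(-2, 4)*49 = -30 + 0*49 = -30 + 0 = -30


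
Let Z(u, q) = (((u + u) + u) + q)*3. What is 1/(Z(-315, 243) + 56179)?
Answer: 1/54073 ≈ 1.8494e-5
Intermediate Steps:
Z(u, q) = 3*q + 9*u (Z(u, q) = ((2*u + u) + q)*3 = (3*u + q)*3 = (q + 3*u)*3 = 3*q + 9*u)
1/(Z(-315, 243) + 56179) = 1/((3*243 + 9*(-315)) + 56179) = 1/((729 - 2835) + 56179) = 1/(-2106 + 56179) = 1/54073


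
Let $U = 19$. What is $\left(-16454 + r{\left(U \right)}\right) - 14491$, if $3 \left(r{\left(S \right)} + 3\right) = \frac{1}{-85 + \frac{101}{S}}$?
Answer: $- \frac{140565835}{4542} \approx -30948.0$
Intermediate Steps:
$r{\left(S \right)} = -3 + \frac{1}{3 \left(-85 + \frac{101}{S}\right)}$
$\left(-16454 + r{\left(U \right)}\right) - 14491 = \left(-16454 + \frac{909 - 14554}{3 \left(-101 + 85 \cdot 19\right)}\right) - 14491 = \left(-16454 + \frac{909 - 14554}{3 \left(-101 + 1615\right)}\right) - 14491 = \left(-16454 + \frac{1}{3} \cdot \frac{1}{1514} \left(-13645\right)\right) - 14491 = \left(-16454 - \frac{13645}{4542}\right) - 14491 = - \frac{74747713}{4542} - 14491 = - \frac{140565835}{4542}$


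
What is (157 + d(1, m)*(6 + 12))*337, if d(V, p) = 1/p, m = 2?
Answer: 55942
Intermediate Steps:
(157 + d(1, m)*(6 + 12))*337 = (157 + (6 + 12)/2)*337 = (157 + (1/2)*18)*337 = (157 + 9)*337 = 166*337 = 55942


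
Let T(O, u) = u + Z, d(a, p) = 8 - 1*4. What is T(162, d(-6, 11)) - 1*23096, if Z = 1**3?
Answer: -23091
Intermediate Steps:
Z = 1
d(a, p) = 4 (d(a, p) = 8 - 4 = 4)
T(O, u) = 1 + u (T(O, u) = u + 1 = 1 + u)
T(162, d(-6, 11)) - 1*23096 = (1 + 4) - 1*23096 = 5 - 23096 = -23091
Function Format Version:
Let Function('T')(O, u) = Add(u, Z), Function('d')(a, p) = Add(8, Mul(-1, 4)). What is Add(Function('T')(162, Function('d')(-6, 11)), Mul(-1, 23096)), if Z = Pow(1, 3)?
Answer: -23091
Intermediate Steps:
Z = 1
Function('d')(a, p) = 4 (Function('d')(a, p) = Add(8, -4) = 4)
Function('T')(O, u) = Add(1, u) (Function('T')(O, u) = Add(u, 1) = Add(1, u))
Add(Function('T')(162, Function('d')(-6, 11)), Mul(-1, 23096)) = Add(Add(1, 4), Mul(-1, 23096)) = Add(5, -23096) = -23091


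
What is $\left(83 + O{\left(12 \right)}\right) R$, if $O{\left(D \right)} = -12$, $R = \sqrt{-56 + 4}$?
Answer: $142 i \sqrt{13} \approx 511.99 i$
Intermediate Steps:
$R = 2 i \sqrt{13}$ ($R = \sqrt{-52} = 2 i \sqrt{13} \approx 7.2111 i$)
$\left(83 + O{\left(12 \right)}\right) R = \left(83 - 12\right) 2 i \sqrt{13} = 71 \cdot 2 i \sqrt{13} = 142 i \sqrt{13}$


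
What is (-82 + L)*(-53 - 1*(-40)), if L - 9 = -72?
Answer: 1885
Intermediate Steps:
L = -63 (L = 9 - 72 = -63)
(-82 + L)*(-53 - 1*(-40)) = (-82 - 63)*(-53 - 1*(-40)) = -145*(-53 + 40) = -145*(-13) = 1885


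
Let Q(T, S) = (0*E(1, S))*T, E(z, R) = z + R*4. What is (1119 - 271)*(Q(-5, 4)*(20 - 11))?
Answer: 0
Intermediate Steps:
E(z, R) = z + 4*R
Q(T, S) = 0 (Q(T, S) = (0*(1 + 4*S))*T = 0*T = 0)
(1119 - 271)*(Q(-5, 4)*(20 - 11)) = (1119 - 271)*(0*(20 - 11)) = 848*(0*9) = 848*0 = 0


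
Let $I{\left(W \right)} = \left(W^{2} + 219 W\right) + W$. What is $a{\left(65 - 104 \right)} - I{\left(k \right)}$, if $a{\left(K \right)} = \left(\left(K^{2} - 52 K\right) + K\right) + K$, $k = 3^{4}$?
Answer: $-20910$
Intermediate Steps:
$k = 81$
$a{\left(K \right)} = K^{2} - 50 K$ ($a{\left(K \right)} = \left(K^{2} - 51 K\right) + K = K^{2} - 50 K$)
$I{\left(W \right)} = W^{2} + 220 W$
$a{\left(65 - 104 \right)} - I{\left(k \right)} = \left(65 - 104\right) \left(-50 + \left(65 - 104\right)\right) - 81 \left(220 + 81\right) = - 39 \left(-50 - 39\right) - 81 \cdot 301 = \left(-39\right) \left(-89\right) - 24381 = 3471 - 24381 = -20910$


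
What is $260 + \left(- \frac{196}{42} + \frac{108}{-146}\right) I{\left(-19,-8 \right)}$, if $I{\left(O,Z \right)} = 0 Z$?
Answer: $260$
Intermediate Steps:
$I{\left(O,Z \right)} = 0$
$260 + \left(- \frac{196}{42} + \frac{108}{-146}\right) I{\left(-19,-8 \right)} = 260 + \left(- \frac{196}{42} + \frac{108}{-146}\right) 0 = 260 + \left(\left(-196\right) \frac{1}{42} + 108 \left(- \frac{1}{146}\right)\right) 0 = 260 + \left(- \frac{14}{3} - \frac{54}{73}\right) 0 = 260 - 0 = 260 + 0 = 260$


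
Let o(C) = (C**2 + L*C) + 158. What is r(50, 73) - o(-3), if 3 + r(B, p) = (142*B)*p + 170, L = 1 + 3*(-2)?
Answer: 518285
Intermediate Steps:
L = -5 (L = 1 - 6 = -5)
r(B, p) = 167 + 142*B*p (r(B, p) = -3 + ((142*B)*p + 170) = -3 + (142*B*p + 170) = -3 + (170 + 142*B*p) = 167 + 142*B*p)
o(C) = 158 + C**2 - 5*C (o(C) = (C**2 - 5*C) + 158 = 158 + C**2 - 5*C)
r(50, 73) - o(-3) = (167 + 142*50*73) - (158 + (-3)**2 - 5*(-3)) = (167 + 518300) - (158 + 9 + 15) = 518467 - 1*182 = 518467 - 182 = 518285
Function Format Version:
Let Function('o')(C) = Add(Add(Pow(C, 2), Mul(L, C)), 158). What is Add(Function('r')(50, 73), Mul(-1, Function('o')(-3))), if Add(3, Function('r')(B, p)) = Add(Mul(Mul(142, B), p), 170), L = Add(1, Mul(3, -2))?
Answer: 518285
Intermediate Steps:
L = -5 (L = Add(1, -6) = -5)
Function('r')(B, p) = Add(167, Mul(142, B, p)) (Function('r')(B, p) = Add(-3, Add(Mul(Mul(142, B), p), 170)) = Add(-3, Add(Mul(142, B, p), 170)) = Add(-3, Add(170, Mul(142, B, p))) = Add(167, Mul(142, B, p)))
Function('o')(C) = Add(158, Pow(C, 2), Mul(-5, C)) (Function('o')(C) = Add(Add(Pow(C, 2), Mul(-5, C)), 158) = Add(158, Pow(C, 2), Mul(-5, C)))
Add(Function('r')(50, 73), Mul(-1, Function('o')(-3))) = Add(Add(167, Mul(142, 50, 73)), Mul(-1, Add(158, Pow(-3, 2), Mul(-5, -3)))) = Add(Add(167, 518300), Mul(-1, Add(158, 9, 15))) = Add(518467, Mul(-1, 182)) = Add(518467, -182) = 518285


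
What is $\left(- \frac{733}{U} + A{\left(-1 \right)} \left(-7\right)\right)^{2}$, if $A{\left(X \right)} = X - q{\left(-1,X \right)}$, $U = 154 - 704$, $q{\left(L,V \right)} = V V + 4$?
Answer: $\frac{568011889}{302500} \approx 1877.7$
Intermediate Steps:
$q{\left(L,V \right)} = 4 + V^{2}$ ($q{\left(L,V \right)} = V^{2} + 4 = 4 + V^{2}$)
$U = -550$
$A{\left(X \right)} = -4 + X - X^{2}$ ($A{\left(X \right)} = X - \left(4 + X^{2}\right) = -4 + X - X^{2}$)
$\left(- \frac{733}{U} + A{\left(-1 \right)} \left(-7\right)\right)^{2} = \left(- \frac{733}{-550} + \left(-4 - 1 - \left(-1\right)^{2}\right) \left(-7\right)\right)^{2} = \left(\left(-733\right) \left(- \frac{1}{550}\right) + \left(-4 - 1 - 1\right) \left(-7\right)\right)^{2} = \left(\frac{733}{550} + \left(-4 - 1 - 1\right) \left(-7\right)\right)^{2} = \left(\frac{733}{550} - -42\right)^{2} = \left(\frac{733}{550} + 42\right)^{2} = \left(\frac{23833}{550}\right)^{2} = \frac{568011889}{302500}$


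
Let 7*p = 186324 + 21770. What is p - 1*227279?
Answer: -1382859/7 ≈ -1.9755e+5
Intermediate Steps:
p = 208094/7 (p = (186324 + 21770)/7 = (⅐)*208094 = 208094/7 ≈ 29728.)
p - 1*227279 = 208094/7 - 1*227279 = 208094/7 - 227279 = -1382859/7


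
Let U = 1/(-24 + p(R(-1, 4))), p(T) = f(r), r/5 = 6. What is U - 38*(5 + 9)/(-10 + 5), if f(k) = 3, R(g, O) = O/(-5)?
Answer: 11167/105 ≈ 106.35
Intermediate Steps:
R(g, O) = -O/5 (R(g, O) = O*(-⅕) = -O/5)
r = 30 (r = 5*6 = 30)
p(T) = 3
U = -1/21 (U = 1/(-24 + 3) = 1/(-21) = -1/21 ≈ -0.047619)
U - 38*(5 + 9)/(-10 + 5) = -1/21 - 38*(5 + 9)/(-10 + 5) = -1/21 - 532/(-5) = -1/21 - 532*(-1)/5 = -1/21 - 38*(-14/5) = -1/21 + 532/5 = 11167/105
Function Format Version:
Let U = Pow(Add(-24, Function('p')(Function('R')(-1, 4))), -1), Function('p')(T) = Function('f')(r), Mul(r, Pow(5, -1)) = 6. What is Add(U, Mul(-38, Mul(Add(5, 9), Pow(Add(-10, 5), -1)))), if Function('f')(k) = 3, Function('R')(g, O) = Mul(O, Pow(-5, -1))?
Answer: Rational(11167, 105) ≈ 106.35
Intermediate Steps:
Function('R')(g, O) = Mul(Rational(-1, 5), O) (Function('R')(g, O) = Mul(O, Rational(-1, 5)) = Mul(Rational(-1, 5), O))
r = 30 (r = Mul(5, 6) = 30)
Function('p')(T) = 3
U = Rational(-1, 21) (U = Pow(Add(-24, 3), -1) = Pow(-21, -1) = Rational(-1, 21) ≈ -0.047619)
Add(U, Mul(-38, Mul(Add(5, 9), Pow(Add(-10, 5), -1)))) = Add(Rational(-1, 21), Mul(-38, Mul(Add(5, 9), Pow(Add(-10, 5), -1)))) = Add(Rational(-1, 21), Mul(-38, Mul(14, Pow(-5, -1)))) = Add(Rational(-1, 21), Mul(-38, Mul(14, Rational(-1, 5)))) = Add(Rational(-1, 21), Mul(-38, Rational(-14, 5))) = Add(Rational(-1, 21), Rational(532, 5)) = Rational(11167, 105)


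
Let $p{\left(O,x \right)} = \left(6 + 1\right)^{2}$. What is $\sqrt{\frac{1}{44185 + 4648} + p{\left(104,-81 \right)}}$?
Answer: $\frac{\sqrt{116848481394}}{48833} \approx 7.0$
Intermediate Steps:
$p{\left(O,x \right)} = 49$ ($p{\left(O,x \right)} = 7^{2} = 49$)
$\sqrt{\frac{1}{44185 + 4648} + p{\left(104,-81 \right)}} = \sqrt{\frac{1}{44185 + 4648} + 49} = \sqrt{\frac{1}{48833} + 49} = \sqrt{\frac{2392818}{48833}} = \frac{\sqrt{116848481394}}{48833}$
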